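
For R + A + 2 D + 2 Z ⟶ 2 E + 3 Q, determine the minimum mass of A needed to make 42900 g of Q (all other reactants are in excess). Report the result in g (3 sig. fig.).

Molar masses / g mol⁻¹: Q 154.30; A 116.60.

10800 g

n(Q) = 42900 / 154.30 = 278.0 mol
n(A) = (1/3) × 278.0 = 92.67 mol
mass = 92.67 × 116.60 = 10810 g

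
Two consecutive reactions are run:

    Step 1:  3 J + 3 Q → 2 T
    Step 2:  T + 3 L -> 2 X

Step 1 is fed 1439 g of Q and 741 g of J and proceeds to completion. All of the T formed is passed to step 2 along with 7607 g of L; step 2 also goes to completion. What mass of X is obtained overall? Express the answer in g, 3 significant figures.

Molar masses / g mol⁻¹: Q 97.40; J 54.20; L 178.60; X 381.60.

Step 1:
n(Q) = 1439 / 97.40 = 14.77 mol
n(J) = 741.0 / 54.20 = 13.67 mol
n/ν for Q = 14.77/3 = 4.923
n/ν for J = 13.67/3 = 4.557
Smallest n/ν is J → limiting reagent.
n(T) produced = (2/3) × 13.67 = 9.113 mol
Step 2:
n(T) available = 9.113 mol
n(L) = 7607 / 178.60 = 42.59 mol
n/ν for T = 9.113/1 = 9.113
n/ν for L = 42.59/3 = 14.20
Smallest n/ν is T → limiting reagent.
n(X) = (2/1) × 9.113 = 18.23 mol
mass = 18.23 × 381.60 = 6957 g

6960 g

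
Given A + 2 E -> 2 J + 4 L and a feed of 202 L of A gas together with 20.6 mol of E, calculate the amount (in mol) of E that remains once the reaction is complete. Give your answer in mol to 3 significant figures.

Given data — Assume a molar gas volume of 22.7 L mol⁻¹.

2.80 mol

n(A) = 202.0 / 22.7 = 8.899 mol
n(E) = 20.60 mol
n/ν for A = 8.899/1 = 8.899
n/ν for E = 20.60/2 = 10.30
Smallest n/ν is A → limiting reagent.
E consumed = (2/1) × 8.899 = 17.80 mol
E remaining = 20.60 − 17.80 = 2.800 mol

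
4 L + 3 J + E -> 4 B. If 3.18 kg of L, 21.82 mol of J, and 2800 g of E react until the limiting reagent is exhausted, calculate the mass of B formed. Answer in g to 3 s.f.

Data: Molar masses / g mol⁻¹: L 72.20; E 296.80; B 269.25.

n(L) = 3.180×1000 / 72.20 = 44.04 mol
n(J) = 21.82 mol
n(E) = 2800 / 296.80 = 9.434 mol
n/ν for L = 44.04/4 = 11.01
n/ν for J = 21.82/3 = 7.273
n/ν for E = 9.434/1 = 9.434
Smallest n/ν is J → limiting reagent.
n(B) = (4/3) × 21.82 = 29.09 mol
mass = 29.09 × 269.25 = 7832 g

7830 g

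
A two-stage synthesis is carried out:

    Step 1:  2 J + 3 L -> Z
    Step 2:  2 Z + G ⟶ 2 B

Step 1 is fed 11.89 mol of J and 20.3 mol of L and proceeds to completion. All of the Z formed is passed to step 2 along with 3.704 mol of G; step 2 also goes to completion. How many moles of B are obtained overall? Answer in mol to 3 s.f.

Step 1:
n(J) = 11.89 mol
n(L) = 20.30 mol
n/ν for J = 11.89/2 = 5.945
n/ν for L = 20.30/3 = 6.767
Smallest n/ν is J → limiting reagent.
n(Z) produced = (1/2) × 11.89 = 5.945 mol
Step 2:
n(Z) available = 5.945 mol
n(G) = 3.704 mol
n/ν for Z = 5.945/2 = 2.973
n/ν for G = 3.704/1 = 3.704
Smallest n/ν is Z → limiting reagent.
n(B) = (2/2) × 5.945 = 5.945 mol

5.95 mol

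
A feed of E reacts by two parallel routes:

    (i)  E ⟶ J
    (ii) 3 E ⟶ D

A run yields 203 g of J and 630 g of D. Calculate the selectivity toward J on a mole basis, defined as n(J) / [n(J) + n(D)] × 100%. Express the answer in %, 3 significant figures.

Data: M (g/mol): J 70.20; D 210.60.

n(J) = 203 / 70.20 = 2.892 mol
n(D) = 630 / 210.60 = 2.991 mol
selectivity = 2.892/(2.892+2.991) × 100 = 49.16 %

49.2 %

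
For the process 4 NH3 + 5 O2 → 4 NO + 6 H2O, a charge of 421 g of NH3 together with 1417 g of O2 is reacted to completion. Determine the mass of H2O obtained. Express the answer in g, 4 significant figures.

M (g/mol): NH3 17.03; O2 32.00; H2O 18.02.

n(NH3) = 421.0 / 17.03 = 24.72 mol
n(O2) = 1417 / 32.00 = 44.28 mol
n/ν for NH3 = 24.72/4 = 6.180
n/ν for O2 = 44.28/5 = 8.856
Smallest n/ν is NH3 → limiting reagent.
n(H2O) = (6/4) × 24.72 = 37.08 mol
mass = 37.08 × 18.02 = 668.2 g

668.2 g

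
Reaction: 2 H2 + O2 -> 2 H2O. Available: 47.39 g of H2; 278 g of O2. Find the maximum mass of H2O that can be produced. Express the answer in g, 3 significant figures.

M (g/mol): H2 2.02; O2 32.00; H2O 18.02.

313 g

n(H2) = 47.39 / 2.02 = 23.46 mol
n(O2) = 278.0 / 32.00 = 8.688 mol
n/ν for H2 = 23.46/2 = 11.73
n/ν for O2 = 8.688/1 = 8.688
Smallest n/ν is O2 → limiting reagent.
n(H2O) = (2/1) × 8.688 = 17.38 mol
mass = 17.38 × 18.02 = 313.2 g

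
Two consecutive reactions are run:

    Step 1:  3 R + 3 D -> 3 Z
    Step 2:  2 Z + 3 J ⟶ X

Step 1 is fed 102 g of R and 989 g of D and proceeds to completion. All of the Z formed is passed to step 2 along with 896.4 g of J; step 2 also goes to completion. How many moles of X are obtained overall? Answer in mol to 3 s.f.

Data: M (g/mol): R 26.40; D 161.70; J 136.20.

1.93 mol

Step 1:
n(R) = 102.0 / 26.40 = 3.864 mol
n(D) = 989.0 / 161.70 = 6.116 mol
n/ν → R: 1.288, D: 2.039; R is limiting.
n(Z) produced = (3/3) × 3.864 = 3.864 mol
Step 2:
n(Z) available = 3.864 mol
n(J) = 896.4 / 136.20 = 6.581 mol
n/ν → Z: 1.932, J: 2.194; Z is limiting.
n(X) = (1/2) × 3.864 = 1.932 mol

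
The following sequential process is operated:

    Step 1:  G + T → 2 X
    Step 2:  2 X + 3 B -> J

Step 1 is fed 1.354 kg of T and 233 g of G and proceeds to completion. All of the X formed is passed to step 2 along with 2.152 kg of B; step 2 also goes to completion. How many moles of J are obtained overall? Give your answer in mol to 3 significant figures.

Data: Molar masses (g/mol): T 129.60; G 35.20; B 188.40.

3.81 mol

Step 1:
n(T) = 1.354×1000 / 129.60 = 10.45 mol
n(G) = 233.0 / 35.20 = 6.619 mol
n/ν → T: 10.45, G: 6.619; G is limiting.
n(X) produced = (2/1) × 6.619 = 13.24 mol
Step 2:
n(X) available = 13.24 mol
n(B) = 2.152×1000 / 188.40 = 11.42 mol
n/ν → X: 6.620, B: 3.807; B is limiting.
n(J) = (1/3) × 11.42 = 3.807 mol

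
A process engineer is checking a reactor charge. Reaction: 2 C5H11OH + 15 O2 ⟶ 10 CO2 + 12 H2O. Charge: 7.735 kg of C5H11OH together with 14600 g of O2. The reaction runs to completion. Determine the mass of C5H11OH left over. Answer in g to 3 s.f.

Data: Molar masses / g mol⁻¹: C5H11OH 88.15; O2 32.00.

2370 g

n(C5H11OH) = 7.735×1000 / 88.15 = 87.75 mol
n(O2) = 14600 / 32.00 = 456.3 mol
n/ν → C5H11OH: 43.88, O2: 30.42; O2 is limiting.
C5H11OH consumed = (2/15) × 456.3 = 60.84 mol
C5H11OH remaining = 87.75 − 60.84 = 26.91 mol
mass = 26.91 × 88.15 = 2372 g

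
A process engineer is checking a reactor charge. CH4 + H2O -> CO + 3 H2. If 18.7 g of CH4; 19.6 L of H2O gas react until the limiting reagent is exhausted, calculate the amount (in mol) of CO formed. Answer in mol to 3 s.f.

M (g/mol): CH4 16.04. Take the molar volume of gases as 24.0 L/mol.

n(CH4) = 18.70 / 16.04 = 1.166 mol
n(H2O) = 19.60 / 24.0 = 0.8167 mol
n/ν → CH4: 1.166, H2O: 0.8167; H2O is limiting.
n(CO) = (1/1) × 0.8167 = 0.8167 mol

0.817 mol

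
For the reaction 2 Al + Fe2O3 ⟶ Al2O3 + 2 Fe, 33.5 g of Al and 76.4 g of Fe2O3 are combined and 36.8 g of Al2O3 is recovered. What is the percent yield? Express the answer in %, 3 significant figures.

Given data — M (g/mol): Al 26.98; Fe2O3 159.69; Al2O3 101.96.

75.4 %

n(Al) = 33.50 / 26.98 = 1.242 mol
n(Fe2O3) = 76.40 / 159.69 = 0.4784 mol
n/ν for Al = 1.242/2 = 0.6210
n/ν for Fe2O3 = 0.4784/1 = 0.4784
Smallest n/ν is Fe2O3 → limiting reagent.
theoretical n(Al2O3) = (1/1) × 0.4784 = 0.4784 mol → 48.78 g
% yield = 36.8 / 48.78 × 100 = 75.44 %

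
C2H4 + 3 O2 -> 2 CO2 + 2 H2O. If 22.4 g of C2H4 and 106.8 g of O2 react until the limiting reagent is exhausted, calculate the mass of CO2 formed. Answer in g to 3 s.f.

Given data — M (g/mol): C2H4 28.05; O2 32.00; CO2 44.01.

n(C2H4) = 22.40 / 28.05 = 0.7986 mol
n(O2) = 106.8 / 32.00 = 3.338 mol
n/ν → C2H4: 0.7986, O2: 1.113; C2H4 is limiting.
n(CO2) = (2/1) × 0.7986 = 1.597 mol
mass = 1.597 × 44.01 = 70.28 g

70.3 g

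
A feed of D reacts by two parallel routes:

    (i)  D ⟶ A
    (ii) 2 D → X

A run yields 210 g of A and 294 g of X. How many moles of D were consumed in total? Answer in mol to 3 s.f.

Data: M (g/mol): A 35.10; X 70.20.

14.4 mol

n(A) = 210 / 35.10 = 5.983 mol
n(X) = 294 / 70.20 = 4.188 mol
n(D) via (i) = (1/1)×5.983 = 5.983 mol
n(D) via (ii) = (2/1)×4.188 = 8.376 mol
total n(D) = 5.983 + 8.376 = 14.36 mol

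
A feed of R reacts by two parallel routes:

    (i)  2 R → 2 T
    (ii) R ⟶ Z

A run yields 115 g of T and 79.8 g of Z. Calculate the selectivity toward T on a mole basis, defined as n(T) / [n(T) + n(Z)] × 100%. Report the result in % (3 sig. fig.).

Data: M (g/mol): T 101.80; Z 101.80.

n(T) = 115 / 101.80 = 1.130 mol
n(Z) = 79.8 / 101.80 = 0.7839 mol
selectivity = 1.130/(1.130+0.7839) × 100 = 59.04 %

59.0 %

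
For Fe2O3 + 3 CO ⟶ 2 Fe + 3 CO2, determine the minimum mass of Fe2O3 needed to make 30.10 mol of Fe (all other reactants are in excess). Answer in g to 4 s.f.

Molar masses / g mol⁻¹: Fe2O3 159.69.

n(Fe) = 30.10 mol
n(Fe2O3) = (1/2) × 30.10 = 15.05 mol
mass = 15.05 × 159.69 = 2403 g

2403 g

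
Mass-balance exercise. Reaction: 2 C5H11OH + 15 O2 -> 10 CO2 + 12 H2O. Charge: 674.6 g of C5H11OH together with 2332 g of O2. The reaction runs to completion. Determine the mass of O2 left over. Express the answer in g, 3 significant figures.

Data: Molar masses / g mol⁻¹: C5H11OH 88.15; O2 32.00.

n(C5H11OH) = 674.6 / 88.15 = 7.653 mol
n(O2) = 2332 / 32.00 = 72.88 mol
n/ν → C5H11OH: 3.827, O2: 4.859; C5H11OH is limiting.
O2 consumed = (15/2) × 7.653 = 57.40 mol
O2 remaining = 72.88 − 57.40 = 15.48 mol
mass = 15.48 × 32.00 = 495.4 g

495 g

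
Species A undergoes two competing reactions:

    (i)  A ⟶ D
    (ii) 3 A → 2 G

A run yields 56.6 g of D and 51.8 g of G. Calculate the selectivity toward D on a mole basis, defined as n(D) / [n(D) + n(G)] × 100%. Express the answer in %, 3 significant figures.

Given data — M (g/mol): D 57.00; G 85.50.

n(D) = 56.6 / 57.00 = 0.9930 mol
n(G) = 51.8 / 85.50 = 0.6058 mol
selectivity = 0.9930/(0.9930+0.6058) × 100 = 62.11 %

62.1 %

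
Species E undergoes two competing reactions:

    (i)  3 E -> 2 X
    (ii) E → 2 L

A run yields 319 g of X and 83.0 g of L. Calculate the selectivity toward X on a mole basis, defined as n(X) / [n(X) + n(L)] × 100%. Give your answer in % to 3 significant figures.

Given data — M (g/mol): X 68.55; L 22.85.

n(X) = 319 / 68.55 = 4.654 mol
n(L) = 83.0 / 22.85 = 3.632 mol
selectivity = 4.654/(4.654+3.632) × 100 = 56.17 %

56.2 %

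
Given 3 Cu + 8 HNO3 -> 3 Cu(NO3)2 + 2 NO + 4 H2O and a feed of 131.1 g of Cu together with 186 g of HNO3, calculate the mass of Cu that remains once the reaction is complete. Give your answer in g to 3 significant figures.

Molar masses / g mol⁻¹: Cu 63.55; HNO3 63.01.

60.8 g

n(Cu) = 131.1 / 63.55 = 2.063 mol
n(HNO3) = 186.0 / 63.01 = 2.952 mol
n/ν → Cu: 0.6877, HNO3: 0.3690; HNO3 is limiting.
Cu consumed = (3/8) × 2.952 = 1.107 mol
Cu remaining = 2.063 − 1.107 = 0.9560 mol
mass = 0.9560 × 63.55 = 60.75 g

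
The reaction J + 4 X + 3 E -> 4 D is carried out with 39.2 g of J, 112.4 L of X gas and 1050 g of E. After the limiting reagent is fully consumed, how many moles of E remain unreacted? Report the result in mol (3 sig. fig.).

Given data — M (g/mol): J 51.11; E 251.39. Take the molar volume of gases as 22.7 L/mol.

1.88 mol

n(J) = 39.20 / 51.11 = 0.7670 mol
n(X) = 112.4 / 22.7 = 4.952 mol
n(E) = 1050 / 251.39 = 4.177 mol
n/ν for J = 0.7670/1 = 0.7670
n/ν for X = 4.952/4 = 1.238
n/ν for E = 4.177/3 = 1.392
Smallest n/ν is J → limiting reagent.
E consumed = (3/1) × 0.7670 = 2.301 mol
E remaining = 4.177 − 2.301 = 1.876 mol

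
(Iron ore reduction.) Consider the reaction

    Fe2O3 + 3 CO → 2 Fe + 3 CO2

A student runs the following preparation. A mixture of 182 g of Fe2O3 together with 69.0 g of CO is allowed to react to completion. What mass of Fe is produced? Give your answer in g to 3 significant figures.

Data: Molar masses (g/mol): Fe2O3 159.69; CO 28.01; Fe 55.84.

n(Fe2O3) = 182.0 / 159.69 = 1.140 mol
n(CO) = 69.00 / 28.01 = 2.463 mol
n/ν → Fe2O3: 1.140, CO: 0.8210; CO is limiting.
n(Fe) = (2/3) × 2.463 = 1.642 mol
mass = 1.642 × 55.84 = 91.69 g

91.7 g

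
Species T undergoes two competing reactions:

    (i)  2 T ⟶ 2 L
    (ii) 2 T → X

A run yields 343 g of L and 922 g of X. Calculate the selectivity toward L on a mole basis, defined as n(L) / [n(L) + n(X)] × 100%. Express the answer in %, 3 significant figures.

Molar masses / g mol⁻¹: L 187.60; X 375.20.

n(L) = 343 / 187.60 = 1.828 mol
n(X) = 922 / 375.20 = 2.457 mol
selectivity = 1.828/(1.828+2.457) × 100 = 42.66 %

42.7 %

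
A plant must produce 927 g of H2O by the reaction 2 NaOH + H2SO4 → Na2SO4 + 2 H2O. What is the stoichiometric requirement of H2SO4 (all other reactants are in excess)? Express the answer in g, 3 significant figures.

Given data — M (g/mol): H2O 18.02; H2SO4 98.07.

2520 g

n(H2O) = 927 / 18.02 = 51.44 mol
n(H2SO4) = (1/2) × 51.44 = 25.72 mol
mass = 25.72 × 98.07 = 2522 g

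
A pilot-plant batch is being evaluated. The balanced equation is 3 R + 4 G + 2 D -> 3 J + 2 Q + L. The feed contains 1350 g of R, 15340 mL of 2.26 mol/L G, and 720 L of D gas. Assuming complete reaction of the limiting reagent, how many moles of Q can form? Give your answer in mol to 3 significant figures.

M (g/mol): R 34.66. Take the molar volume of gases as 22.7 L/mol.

n(R) = 1350 / 34.66 = 38.95 mol
n(G) = 2.26 × 15340/1000 = 34.67 mol
n(D) = 720.0 / 22.7 = 31.72 mol
n/ν for R = 38.95/3 = 12.98
n/ν for G = 34.67/4 = 8.668
n/ν for D = 31.72/2 = 15.86
Smallest n/ν is G → limiting reagent.
n(Q) = (2/4) × 34.67 = 17.34 mol

17.3 mol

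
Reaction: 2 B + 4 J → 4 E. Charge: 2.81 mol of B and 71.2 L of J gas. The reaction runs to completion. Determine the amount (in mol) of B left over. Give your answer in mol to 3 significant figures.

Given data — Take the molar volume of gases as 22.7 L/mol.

n(B) = 2.810 mol
n(J) = 71.20 / 22.7 = 3.137 mol
n/ν for B = 2.810/2 = 1.405
n/ν for J = 3.137/4 = 0.7843
Smallest n/ν is J → limiting reagent.
B consumed = (2/4) × 3.137 = 1.569 mol
B remaining = 2.810 − 1.569 = 1.241 mol

1.24 mol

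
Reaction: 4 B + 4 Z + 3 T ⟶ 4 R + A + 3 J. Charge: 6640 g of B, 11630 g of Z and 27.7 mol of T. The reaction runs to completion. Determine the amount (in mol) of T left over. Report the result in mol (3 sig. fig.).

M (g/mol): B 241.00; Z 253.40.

n(B) = 6640 / 241.00 = 27.55 mol
n(Z) = 11630 / 253.40 = 45.90 mol
n(T) = 27.70 mol
n/ν → B: 6.888, Z: 11.48, T: 9.233; B is limiting.
T consumed = (3/4) × 27.55 = 20.66 mol
T remaining = 27.70 − 20.66 = 7.040 mol

7.04 mol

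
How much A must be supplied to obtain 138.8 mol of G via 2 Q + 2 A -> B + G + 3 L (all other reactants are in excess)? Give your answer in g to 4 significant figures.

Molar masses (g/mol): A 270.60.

75120 g

n(G) = 138.8 mol
n(A) = (2/1) × 138.8 = 277.6 mol
mass = 277.6 × 270.60 = 75120 g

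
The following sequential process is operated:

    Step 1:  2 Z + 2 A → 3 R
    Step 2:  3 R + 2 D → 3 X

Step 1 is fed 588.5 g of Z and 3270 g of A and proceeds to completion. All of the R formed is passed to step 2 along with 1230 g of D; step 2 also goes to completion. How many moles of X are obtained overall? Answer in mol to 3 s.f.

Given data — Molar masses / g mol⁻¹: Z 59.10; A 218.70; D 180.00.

10.3 mol

Step 1:
n(Z) = 588.5 / 59.10 = 9.958 mol
n(A) = 3270 / 218.70 = 14.95 mol
n/ν for Z = 9.958/2 = 4.979
n/ν for A = 14.95/2 = 7.475
Smallest n/ν is Z → limiting reagent.
n(R) produced = (3/2) × 9.958 = 14.94 mol
Step 2:
n(R) available = 14.94 mol
n(D) = 1230 / 180.00 = 6.833 mol
n/ν for R = 14.94/3 = 4.980
n/ν for D = 6.833/2 = 3.417
Smallest n/ν is D → limiting reagent.
n(X) = (3/2) × 6.833 = 10.25 mol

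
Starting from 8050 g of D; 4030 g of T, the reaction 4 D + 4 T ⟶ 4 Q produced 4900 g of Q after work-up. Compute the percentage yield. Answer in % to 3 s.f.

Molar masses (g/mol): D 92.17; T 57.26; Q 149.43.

n(D) = 8050 / 92.17 = 87.34 mol
n(T) = 4030 / 57.26 = 70.38 mol
n/ν for D = 87.34/4 = 21.84
n/ν for T = 70.38/4 = 17.60
Smallest n/ν is T → limiting reagent.
theoretical n(Q) = (4/4) × 70.38 = 70.38 mol → 10520 g
% yield = 4900 / 10520 × 100 = 46.58 %

46.6 %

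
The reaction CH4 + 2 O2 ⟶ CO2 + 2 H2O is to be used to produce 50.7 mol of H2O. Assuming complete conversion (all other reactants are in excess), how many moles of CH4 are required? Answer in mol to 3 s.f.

25.4 mol

n(H2O) = 50.70 mol
n(CH4) = (1/2) × 50.70 = 25.35 mol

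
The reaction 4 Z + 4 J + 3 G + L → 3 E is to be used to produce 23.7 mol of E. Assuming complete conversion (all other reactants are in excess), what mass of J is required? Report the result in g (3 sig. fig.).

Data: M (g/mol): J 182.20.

n(E) = 23.70 mol
n(J) = (4/3) × 23.70 = 31.60 mol
mass = 31.60 × 182.20 = 5758 g

5760 g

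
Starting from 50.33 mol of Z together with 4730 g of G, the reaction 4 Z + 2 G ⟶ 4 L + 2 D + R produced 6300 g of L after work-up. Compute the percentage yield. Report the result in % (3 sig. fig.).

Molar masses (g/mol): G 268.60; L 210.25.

n(Z) = 50.33 mol
n(G) = 4730 / 268.60 = 17.61 mol
n/ν for Z = 50.33/4 = 12.58
n/ν for G = 17.61/2 = 8.805
Smallest n/ν is G → limiting reagent.
theoretical n(L) = (4/2) × 17.61 = 35.22 mol → 7405 g
% yield = 6300 / 7405 × 100 = 85.08 %

85.1 %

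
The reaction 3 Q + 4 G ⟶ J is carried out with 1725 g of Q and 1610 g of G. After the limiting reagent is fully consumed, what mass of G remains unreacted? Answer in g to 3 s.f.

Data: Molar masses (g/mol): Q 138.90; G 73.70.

390 g

n(Q) = 1725 / 138.90 = 12.42 mol
n(G) = 1610 / 73.70 = 21.85 mol
n/ν for Q = 12.42/3 = 4.140
n/ν for G = 21.85/4 = 5.463
Smallest n/ν is Q → limiting reagent.
G consumed = (4/3) × 12.42 = 16.56 mol
G remaining = 21.85 − 16.56 = 5.290 mol
mass = 5.290 × 73.70 = 389.9 g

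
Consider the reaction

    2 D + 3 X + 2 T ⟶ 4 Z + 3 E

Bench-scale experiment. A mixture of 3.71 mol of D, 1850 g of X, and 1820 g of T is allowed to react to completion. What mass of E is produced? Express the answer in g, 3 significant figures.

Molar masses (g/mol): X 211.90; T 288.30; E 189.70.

n(D) = 3.710 mol
n(X) = 1850 / 211.90 = 8.731 mol
n(T) = 1820 / 288.30 = 6.313 mol
n/ν for D = 3.710/2 = 1.855
n/ν for X = 8.731/3 = 2.910
n/ν for T = 6.313/2 = 3.157
Smallest n/ν is D → limiting reagent.
n(E) = (3/2) × 3.710 = 5.565 mol
mass = 5.565 × 189.70 = 1056 g

1060 g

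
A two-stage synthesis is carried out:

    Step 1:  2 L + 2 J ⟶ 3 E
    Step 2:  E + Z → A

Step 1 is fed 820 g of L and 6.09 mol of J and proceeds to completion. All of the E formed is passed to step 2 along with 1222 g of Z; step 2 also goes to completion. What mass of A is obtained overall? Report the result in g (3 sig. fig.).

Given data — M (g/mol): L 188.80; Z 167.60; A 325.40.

2120 g

Step 1:
n(L) = 820.0 / 188.80 = 4.343 mol
n(J) = 6.090 mol
n/ν for L = 4.343/2 = 2.172
n/ν for J = 6.090/2 = 3.045
Smallest n/ν is L → limiting reagent.
n(E) produced = (3/2) × 4.343 = 6.515 mol
Step 2:
n(E) available = 6.515 mol
n(Z) = 1222 / 167.60 = 7.291 mol
n/ν for E = 6.515/1 = 6.515
n/ν for Z = 7.291/1 = 7.291
Smallest n/ν is E → limiting reagent.
n(A) = (1/1) × 6.515 = 6.515 mol
mass = 6.515 × 325.40 = 2120 g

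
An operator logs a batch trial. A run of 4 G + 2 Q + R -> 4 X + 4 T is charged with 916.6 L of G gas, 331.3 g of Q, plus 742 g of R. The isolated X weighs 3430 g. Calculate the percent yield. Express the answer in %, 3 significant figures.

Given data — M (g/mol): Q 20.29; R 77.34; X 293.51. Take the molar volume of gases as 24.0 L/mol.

35.8 %

n(G) = 916.6 / 24.0 = 38.19 mol
n(Q) = 331.3 / 20.29 = 16.33 mol
n(R) = 742.0 / 77.34 = 9.594 mol
n/ν for G = 38.19/4 = 9.548
n/ν for Q = 16.33/2 = 8.165
n/ν for R = 9.594/1 = 9.594
Smallest n/ν is Q → limiting reagent.
theoretical n(X) = (4/2) × 16.33 = 32.66 mol → 9586 g
% yield = 3430 / 9586 × 100 = 35.78 %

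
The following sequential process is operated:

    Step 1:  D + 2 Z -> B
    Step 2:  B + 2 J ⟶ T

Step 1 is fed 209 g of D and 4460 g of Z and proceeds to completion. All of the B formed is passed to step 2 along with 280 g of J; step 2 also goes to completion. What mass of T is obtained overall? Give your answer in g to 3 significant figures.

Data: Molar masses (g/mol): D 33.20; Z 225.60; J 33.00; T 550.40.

2340 g

Step 1:
n(D) = 209.0 / 33.20 = 6.295 mol
n(Z) = 4460 / 225.60 = 19.77 mol
n/ν for D = 6.295/1 = 6.295
n/ν for Z = 19.77/2 = 9.885
Smallest n/ν is D → limiting reagent.
n(B) produced = (1/1) × 6.295 = 6.295 mol
Step 2:
n(B) available = 6.295 mol
n(J) = 280.0 / 33.00 = 8.485 mol
n/ν for B = 6.295/1 = 6.295
n/ν for J = 8.485/2 = 4.243
Smallest n/ν is J → limiting reagent.
n(T) = (1/2) × 8.485 = 4.243 mol
mass = 4.243 × 550.40 = 2335 g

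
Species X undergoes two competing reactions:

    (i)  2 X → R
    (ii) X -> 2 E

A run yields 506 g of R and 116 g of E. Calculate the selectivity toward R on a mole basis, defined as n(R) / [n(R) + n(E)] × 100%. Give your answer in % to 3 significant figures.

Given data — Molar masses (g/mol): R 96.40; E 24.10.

n(R) = 506 / 96.40 = 5.249 mol
n(E) = 116 / 24.10 = 4.813 mol
selectivity = 5.249/(5.249+4.813) × 100 = 52.17 %

52.2 %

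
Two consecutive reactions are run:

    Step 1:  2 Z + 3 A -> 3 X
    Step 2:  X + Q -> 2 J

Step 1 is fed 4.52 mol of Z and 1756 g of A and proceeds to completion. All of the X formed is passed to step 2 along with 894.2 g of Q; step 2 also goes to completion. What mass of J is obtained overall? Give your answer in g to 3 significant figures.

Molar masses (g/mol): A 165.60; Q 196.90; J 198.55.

Step 1:
n(Z) = 4.520 mol
n(A) = 1756 / 165.60 = 10.60 mol
n/ν for Z = 4.520/2 = 2.260
n/ν for A = 10.60/3 = 3.533
Smallest n/ν is Z → limiting reagent.
n(X) produced = (3/2) × 4.520 = 6.780 mol
Step 2:
n(X) available = 6.780 mol
n(Q) = 894.2 / 196.90 = 4.541 mol
n/ν for X = 6.780/1 = 6.780
n/ν for Q = 4.541/1 = 4.541
Smallest n/ν is Q → limiting reagent.
n(J) = (2/1) × 4.541 = 9.082 mol
mass = 9.082 × 198.55 = 1803 g

1800 g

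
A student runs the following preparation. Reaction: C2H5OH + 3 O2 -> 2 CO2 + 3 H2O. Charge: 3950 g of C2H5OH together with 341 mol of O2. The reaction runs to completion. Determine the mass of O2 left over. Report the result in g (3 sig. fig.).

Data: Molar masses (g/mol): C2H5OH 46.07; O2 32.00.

n(C2H5OH) = 3950 / 46.07 = 85.74 mol
n(O2) = 341.0 mol
n/ν → C2H5OH: 85.74, O2: 113.7; C2H5OH is limiting.
O2 consumed = (3/1) × 85.74 = 257.2 mol
O2 remaining = 341.0 − 257.2 = 83.80 mol
mass = 83.80 × 32.00 = 2682 g

2680 g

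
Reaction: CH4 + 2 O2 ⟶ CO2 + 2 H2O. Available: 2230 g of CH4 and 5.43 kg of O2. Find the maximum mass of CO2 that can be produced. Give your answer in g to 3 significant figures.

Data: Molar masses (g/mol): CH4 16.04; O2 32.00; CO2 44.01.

n(CH4) = 2230 / 16.04 = 139.0 mol
n(O2) = 5.430×1000 / 32.00 = 169.7 mol
n/ν → CH4: 139.0, O2: 84.85; O2 is limiting.
n(CO2) = (1/2) × 169.7 = 84.85 mol
mass = 84.85 × 44.01 = 3734 g

3730 g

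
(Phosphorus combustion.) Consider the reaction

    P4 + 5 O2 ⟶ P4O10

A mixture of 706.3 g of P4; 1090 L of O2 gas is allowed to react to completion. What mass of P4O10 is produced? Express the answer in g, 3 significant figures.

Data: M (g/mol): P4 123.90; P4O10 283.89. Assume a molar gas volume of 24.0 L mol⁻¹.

n(P4) = 706.3 / 123.90 = 5.701 mol
n(O2) = 1090 / 24.0 = 45.42 mol
n/ν → P4: 5.701, O2: 9.084; P4 is limiting.
n(P4O10) = (1/1) × 5.701 = 5.701 mol
mass = 5.701 × 283.89 = 1618 g

1620 g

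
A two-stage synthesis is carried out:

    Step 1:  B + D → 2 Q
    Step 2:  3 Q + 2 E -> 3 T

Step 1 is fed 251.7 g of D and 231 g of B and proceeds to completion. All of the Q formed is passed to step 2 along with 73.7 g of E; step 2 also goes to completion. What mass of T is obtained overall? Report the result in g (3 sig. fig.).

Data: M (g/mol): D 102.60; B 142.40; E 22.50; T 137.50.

Step 1:
n(D) = 251.7 / 102.60 = 2.453 mol
n(B) = 231.0 / 142.40 = 1.622 mol
n/ν for D = 2.453/1 = 2.453
n/ν for B = 1.622/1 = 1.622
Smallest n/ν is B → limiting reagent.
n(Q) produced = (2/1) × 1.622 = 3.244 mol
Step 2:
n(Q) available = 3.244 mol
n(E) = 73.70 / 22.50 = 3.276 mol
n/ν for Q = 3.244/3 = 1.081
n/ν for E = 3.276/2 = 1.638
Smallest n/ν is Q → limiting reagent.
n(T) = (3/3) × 3.244 = 3.244 mol
mass = 3.244 × 137.50 = 446.1 g

446 g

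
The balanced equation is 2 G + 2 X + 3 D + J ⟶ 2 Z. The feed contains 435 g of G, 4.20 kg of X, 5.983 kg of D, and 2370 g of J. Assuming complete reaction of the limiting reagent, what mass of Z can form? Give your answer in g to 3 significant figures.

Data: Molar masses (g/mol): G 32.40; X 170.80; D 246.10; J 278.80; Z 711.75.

9560 g

n(G) = 435.0 / 32.40 = 13.43 mol
n(X) = 4.200×1000 / 170.80 = 24.59 mol
n(D) = 5.983×1000 / 246.10 = 24.31 mol
n(J) = 2370 / 278.80 = 8.501 mol
n/ν for G = 13.43/2 = 6.715
n/ν for X = 24.59/2 = 12.30
n/ν for D = 24.31/3 = 8.103
n/ν for J = 8.501/1 = 8.501
Smallest n/ν is G → limiting reagent.
n(Z) = (2/2) × 13.43 = 13.43 mol
mass = 13.43 × 711.75 = 9559 g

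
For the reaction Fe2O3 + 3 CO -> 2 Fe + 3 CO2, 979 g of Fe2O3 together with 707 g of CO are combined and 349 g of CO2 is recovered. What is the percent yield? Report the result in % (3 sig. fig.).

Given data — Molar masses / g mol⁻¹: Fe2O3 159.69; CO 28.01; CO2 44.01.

n(Fe2O3) = 979.0 / 159.69 = 6.131 mol
n(CO) = 707.0 / 28.01 = 25.24 mol
n/ν for Fe2O3 = 6.131/1 = 6.131
n/ν for CO = 25.24/3 = 8.413
Smallest n/ν is Fe2O3 → limiting reagent.
theoretical n(CO2) = (3/1) × 6.131 = 18.39 mol → 809.3 g
% yield = 349 / 809.3 × 100 = 43.12 %

43.1 %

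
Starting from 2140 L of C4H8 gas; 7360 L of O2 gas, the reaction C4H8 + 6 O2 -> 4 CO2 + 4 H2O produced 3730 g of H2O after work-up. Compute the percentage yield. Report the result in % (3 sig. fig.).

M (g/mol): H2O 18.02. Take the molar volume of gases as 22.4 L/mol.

n(C4H8) = 2140 / 22.4 = 95.54 mol
n(O2) = 7360 / 22.4 = 328.6 mol
n/ν → C4H8: 95.54, O2: 54.77; O2 is limiting.
theoretical n(H2O) = (4/6) × 328.6 = 219.1 mol → 3948 g
% yield = 3730 / 3948 × 100 = 94.48 %

94.5 %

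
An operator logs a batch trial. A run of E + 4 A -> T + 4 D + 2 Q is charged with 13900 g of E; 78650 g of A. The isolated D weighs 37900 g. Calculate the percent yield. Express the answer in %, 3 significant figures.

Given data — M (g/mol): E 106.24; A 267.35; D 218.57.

58.9 %

n(E) = 13900 / 106.24 = 130.8 mol
n(A) = 78650 / 267.35 = 294.2 mol
n/ν → E: 130.8, A: 73.55; A is limiting.
theoretical n(D) = (4/4) × 294.2 = 294.2 mol → 64300 g
% yield = 37900 / 64300 × 100 = 58.94 %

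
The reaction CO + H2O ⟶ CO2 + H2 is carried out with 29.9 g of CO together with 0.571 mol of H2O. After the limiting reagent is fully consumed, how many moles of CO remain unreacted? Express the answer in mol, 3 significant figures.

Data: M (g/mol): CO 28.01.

0.496 mol

n(CO) = 29.90 / 28.01 = 1.067 mol
n(H2O) = 0.5710 mol
n/ν for CO = 1.067/1 = 1.067
n/ν for H2O = 0.5710/1 = 0.5710
Smallest n/ν is H2O → limiting reagent.
CO consumed = (1/1) × 0.5710 = 0.5710 mol
CO remaining = 1.067 − 0.5710 = 0.4960 mol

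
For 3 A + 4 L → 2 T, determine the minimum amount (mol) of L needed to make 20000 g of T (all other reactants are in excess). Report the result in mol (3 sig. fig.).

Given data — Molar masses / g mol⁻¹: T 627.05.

n(T) = 20000 / 627.05 = 31.90 mol
n(L) = (4/2) × 31.90 = 63.80 mol

63.8 mol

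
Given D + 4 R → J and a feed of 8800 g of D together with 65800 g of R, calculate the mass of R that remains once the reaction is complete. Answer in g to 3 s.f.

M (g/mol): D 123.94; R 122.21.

n(D) = 8800 / 123.94 = 71.00 mol
n(R) = 65800 / 122.21 = 538.4 mol
n/ν for D = 71.00/1 = 71.00
n/ν for R = 538.4/4 = 134.6
Smallest n/ν is D → limiting reagent.
R consumed = (4/1) × 71.00 = 284.0 mol
R remaining = 538.4 − 284.0 = 254.4 mol
mass = 254.4 × 122.21 = 31090 g

31100 g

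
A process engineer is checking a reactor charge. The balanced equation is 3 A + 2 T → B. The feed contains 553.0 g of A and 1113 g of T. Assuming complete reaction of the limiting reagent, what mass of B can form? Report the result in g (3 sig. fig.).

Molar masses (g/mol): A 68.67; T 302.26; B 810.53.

1490 g

n(A) = 553.0 / 68.67 = 8.053 mol
n(T) = 1113 / 302.26 = 3.682 mol
n/ν for A = 8.053/3 = 2.684
n/ν for T = 3.682/2 = 1.841
Smallest n/ν is T → limiting reagent.
n(B) = (1/2) × 3.682 = 1.841 mol
mass = 1.841 × 810.53 = 1492 g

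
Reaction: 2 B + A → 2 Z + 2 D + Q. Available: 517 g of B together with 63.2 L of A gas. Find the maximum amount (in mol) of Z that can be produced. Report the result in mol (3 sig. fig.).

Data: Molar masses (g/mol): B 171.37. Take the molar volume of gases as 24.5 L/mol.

3.02 mol

n(B) = 517.0 / 171.37 = 3.017 mol
n(A) = 63.20 / 24.5 = 2.580 mol
n/ν for B = 3.017/2 = 1.509
n/ν for A = 2.580/1 = 2.580
Smallest n/ν is B → limiting reagent.
n(Z) = (2/2) × 3.017 = 3.017 mol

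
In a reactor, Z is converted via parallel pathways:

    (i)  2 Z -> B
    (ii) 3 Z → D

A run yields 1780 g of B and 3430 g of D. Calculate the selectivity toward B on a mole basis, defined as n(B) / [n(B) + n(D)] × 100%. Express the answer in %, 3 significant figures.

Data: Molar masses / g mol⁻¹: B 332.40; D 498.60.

n(B) = 1780 / 332.40 = 5.355 mol
n(D) = 3430 / 498.60 = 6.879 mol
selectivity = 5.355/(5.355+6.879) × 100 = 43.77 %

43.8 %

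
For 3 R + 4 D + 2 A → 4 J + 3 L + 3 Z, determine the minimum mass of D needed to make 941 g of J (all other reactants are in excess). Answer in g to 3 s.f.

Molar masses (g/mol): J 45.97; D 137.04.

2810 g

n(J) = 941 / 45.97 = 20.47 mol
n(D) = (4/4) × 20.47 = 20.47 mol
mass = 20.47 × 137.04 = 2805 g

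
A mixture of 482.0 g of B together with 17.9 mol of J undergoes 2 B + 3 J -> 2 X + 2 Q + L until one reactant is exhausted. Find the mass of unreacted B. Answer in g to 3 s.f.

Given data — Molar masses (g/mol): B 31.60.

n(B) = 482.0 / 31.60 = 15.25 mol
n(J) = 17.90 mol
n/ν → B: 7.625, J: 5.967; J is limiting.
B consumed = (2/3) × 17.90 = 11.93 mol
B remaining = 15.25 − 11.93 = 3.320 mol
mass = 3.320 × 31.60 = 104.9 g

105 g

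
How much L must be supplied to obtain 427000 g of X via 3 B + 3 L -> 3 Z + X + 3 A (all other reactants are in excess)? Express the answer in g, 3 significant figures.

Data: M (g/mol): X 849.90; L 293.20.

442000 g

n(X) = 427000 / 849.90 = 502.4 mol
n(L) = (3/1) × 502.4 = 1507 mol
mass = 1507 × 293.20 = 441900 g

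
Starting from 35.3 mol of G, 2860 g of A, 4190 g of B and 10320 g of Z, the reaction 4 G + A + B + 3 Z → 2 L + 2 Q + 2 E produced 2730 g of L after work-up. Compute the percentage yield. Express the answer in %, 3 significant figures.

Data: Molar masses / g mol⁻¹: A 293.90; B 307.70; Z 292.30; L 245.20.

n(G) = 35.30 mol
n(A) = 2860 / 293.90 = 9.731 mol
n(B) = 4190 / 307.70 = 13.62 mol
n(Z) = 10320 / 292.30 = 35.31 mol
n/ν for G = 35.30/4 = 8.825
n/ν for A = 9.731/1 = 9.731
n/ν for B = 13.62/1 = 13.62
n/ν for Z = 35.31/3 = 11.77
Smallest n/ν is G → limiting reagent.
theoretical n(L) = (2/4) × 35.30 = 17.65 mol → 4328 g
% yield = 2730 / 4328 × 100 = 63.08 %

63.1 %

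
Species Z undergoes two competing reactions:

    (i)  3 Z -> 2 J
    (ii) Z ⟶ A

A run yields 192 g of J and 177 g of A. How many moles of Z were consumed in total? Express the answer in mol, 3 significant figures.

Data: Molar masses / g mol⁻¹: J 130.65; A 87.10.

n(J) = 192 / 130.65 = 1.470 mol
n(A) = 177 / 87.10 = 2.032 mol
n(Z) via (i) = (3/2)×1.470 = 2.205 mol
n(Z) via (ii) = (1/1)×2.032 = 2.032 mol
total n(Z) = 2.205 + 2.032 = 4.237 mol

4.24 mol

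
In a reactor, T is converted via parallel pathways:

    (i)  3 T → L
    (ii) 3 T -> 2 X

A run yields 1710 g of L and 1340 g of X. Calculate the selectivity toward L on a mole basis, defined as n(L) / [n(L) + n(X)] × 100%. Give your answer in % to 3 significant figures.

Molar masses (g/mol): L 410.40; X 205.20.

n(L) = 1710 / 410.40 = 4.167 mol
n(X) = 1340 / 205.20 = 6.530 mol
selectivity = 4.167/(4.167+6.530) × 100 = 38.95 %

39.0 %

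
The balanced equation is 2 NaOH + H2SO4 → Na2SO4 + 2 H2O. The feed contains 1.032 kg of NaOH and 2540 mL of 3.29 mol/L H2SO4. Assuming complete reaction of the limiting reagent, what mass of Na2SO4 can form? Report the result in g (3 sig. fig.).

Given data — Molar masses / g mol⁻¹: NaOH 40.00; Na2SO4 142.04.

n(NaOH) = 1.032×1000 / 40.00 = 25.80 mol
n(H2SO4) = 3.29 × 2540/1000 = 8.357 mol
n/ν → NaOH: 12.90, H2SO4: 8.357; H2SO4 is limiting.
n(Na2SO4) = (1/1) × 8.357 = 8.357 mol
mass = 8.357 × 142.04 = 1187 g

1190 g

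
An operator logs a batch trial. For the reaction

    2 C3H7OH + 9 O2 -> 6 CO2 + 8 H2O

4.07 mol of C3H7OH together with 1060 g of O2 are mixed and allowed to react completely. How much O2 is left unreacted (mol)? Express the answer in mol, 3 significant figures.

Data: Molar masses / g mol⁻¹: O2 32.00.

14.8 mol

n(C3H7OH) = 4.070 mol
n(O2) = 1060 / 32.00 = 33.13 mol
n/ν for C3H7OH = 4.070/2 = 2.035
n/ν for O2 = 33.13/9 = 3.681
Smallest n/ν is C3H7OH → limiting reagent.
O2 consumed = (9/2) × 4.070 = 18.32 mol
O2 remaining = 33.13 − 18.32 = 14.81 mol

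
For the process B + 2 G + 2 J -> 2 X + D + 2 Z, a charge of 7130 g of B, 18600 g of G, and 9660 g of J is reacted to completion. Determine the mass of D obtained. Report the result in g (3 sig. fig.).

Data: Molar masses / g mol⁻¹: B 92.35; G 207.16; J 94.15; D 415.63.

n(B) = 7130 / 92.35 = 77.21 mol
n(G) = 18600 / 207.16 = 89.79 mol
n(J) = 9660 / 94.15 = 102.6 mol
n/ν for B = 77.21/1 = 77.21
n/ν for G = 89.79/2 = 44.90
n/ν for J = 102.6/2 = 51.30
Smallest n/ν is G → limiting reagent.
n(D) = (1/2) × 89.79 = 44.90 mol
mass = 44.90 × 415.63 = 18660 g

18700 g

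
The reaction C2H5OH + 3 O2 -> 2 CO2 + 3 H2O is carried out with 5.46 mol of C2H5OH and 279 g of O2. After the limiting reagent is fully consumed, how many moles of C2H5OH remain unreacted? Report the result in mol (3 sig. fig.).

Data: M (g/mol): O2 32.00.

n(C2H5OH) = 5.460 mol
n(O2) = 279.0 / 32.00 = 8.719 mol
n/ν for C2H5OH = 5.460/1 = 5.460
n/ν for O2 = 8.719/3 = 2.906
Smallest n/ν is O2 → limiting reagent.
C2H5OH consumed = (1/3) × 8.719 = 2.906 mol
C2H5OH remaining = 5.460 − 2.906 = 2.554 mol

2.55 mol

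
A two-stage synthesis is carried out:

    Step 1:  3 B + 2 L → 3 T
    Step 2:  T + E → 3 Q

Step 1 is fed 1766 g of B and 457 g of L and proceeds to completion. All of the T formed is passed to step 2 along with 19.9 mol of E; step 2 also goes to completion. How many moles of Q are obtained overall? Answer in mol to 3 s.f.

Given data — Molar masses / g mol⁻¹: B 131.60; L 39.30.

40.3 mol

Step 1:
n(B) = 1766 / 131.60 = 13.42 mol
n(L) = 457.0 / 39.30 = 11.63 mol
n/ν for B = 13.42/3 = 4.473
n/ν for L = 11.63/2 = 5.815
Smallest n/ν is B → limiting reagent.
n(T) produced = (3/3) × 13.42 = 13.42 mol
Step 2:
n(T) available = 13.42 mol
n(E) = 19.90 mol
n/ν for T = 13.42/1 = 13.42
n/ν for E = 19.90/1 = 19.90
Smallest n/ν is T → limiting reagent.
n(Q) = (3/1) × 13.42 = 40.26 mol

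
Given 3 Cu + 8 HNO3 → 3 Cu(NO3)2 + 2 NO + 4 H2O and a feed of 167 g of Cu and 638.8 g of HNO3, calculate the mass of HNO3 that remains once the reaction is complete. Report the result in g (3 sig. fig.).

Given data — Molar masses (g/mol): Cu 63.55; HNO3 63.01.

n(Cu) = 167.0 / 63.55 = 2.628 mol
n(HNO3) = 638.8 / 63.01 = 10.14 mol
n/ν for Cu = 2.628/3 = 0.8760
n/ν for HNO3 = 10.14/8 = 1.268
Smallest n/ν is Cu → limiting reagent.
HNO3 consumed = (8/3) × 2.628 = 7.008 mol
HNO3 remaining = 10.14 − 7.008 = 3.132 mol
mass = 3.132 × 63.01 = 197.3 g

197 g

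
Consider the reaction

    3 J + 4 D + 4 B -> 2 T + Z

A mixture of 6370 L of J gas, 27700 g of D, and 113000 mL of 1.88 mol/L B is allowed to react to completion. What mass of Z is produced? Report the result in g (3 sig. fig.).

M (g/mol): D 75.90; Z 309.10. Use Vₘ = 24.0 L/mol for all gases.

16400 g

n(J) = 6370 / 24.0 = 265.4 mol
n(D) = 27700 / 75.90 = 365.0 mol
n(B) = 1.88 × 113000/1000 = 212.4 mol
n/ν for J = 265.4/3 = 88.47
n/ν for D = 365.0/4 = 91.25
n/ν for B = 212.4/4 = 53.10
Smallest n/ν is B → limiting reagent.
n(Z) = (1/4) × 212.4 = 53.10 mol
mass = 53.10 × 309.10 = 16410 g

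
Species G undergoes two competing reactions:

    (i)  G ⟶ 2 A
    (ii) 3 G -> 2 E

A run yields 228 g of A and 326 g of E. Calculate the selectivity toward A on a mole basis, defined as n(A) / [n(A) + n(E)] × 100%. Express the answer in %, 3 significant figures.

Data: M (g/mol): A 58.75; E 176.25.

n(A) = 228 / 58.75 = 3.881 mol
n(E) = 326 / 176.25 = 1.850 mol
selectivity = 3.881/(3.881+1.850) × 100 = 67.72 %

67.7 %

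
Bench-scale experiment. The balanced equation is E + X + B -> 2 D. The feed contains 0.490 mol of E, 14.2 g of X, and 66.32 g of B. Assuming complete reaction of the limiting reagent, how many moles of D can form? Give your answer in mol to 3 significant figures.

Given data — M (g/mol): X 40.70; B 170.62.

0.698 mol

n(E) = 0.4900 mol
n(X) = 14.20 / 40.70 = 0.3489 mol
n(B) = 66.32 / 170.62 = 0.3887 mol
n/ν for E = 0.4900/1 = 0.4900
n/ν for X = 0.3489/1 = 0.3489
n/ν for B = 0.3887/1 = 0.3887
Smallest n/ν is X → limiting reagent.
n(D) = (2/1) × 0.3489 = 0.6978 mol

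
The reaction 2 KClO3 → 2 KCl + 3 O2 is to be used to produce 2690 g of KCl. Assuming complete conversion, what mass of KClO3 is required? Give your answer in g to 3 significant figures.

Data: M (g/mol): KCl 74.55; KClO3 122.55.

4420 g

n(KCl) = 2690 / 74.55 = 36.08 mol
n(KClO3) = (2/2) × 36.08 = 36.08 mol
mass = 36.08 × 122.55 = 4422 g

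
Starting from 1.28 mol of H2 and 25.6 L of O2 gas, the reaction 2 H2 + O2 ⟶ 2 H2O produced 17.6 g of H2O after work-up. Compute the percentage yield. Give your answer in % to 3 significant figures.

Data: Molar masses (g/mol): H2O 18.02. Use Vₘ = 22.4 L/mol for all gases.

76.3 %

n(H2) = 1.280 mol
n(O2) = 25.60 / 22.4 = 1.143 mol
n/ν → H2: 0.6400, O2: 1.143; H2 is limiting.
theoretical n(H2O) = (2/2) × 1.280 = 1.280 mol → 23.07 g
% yield = 17.6 / 23.07 × 100 = 76.29 %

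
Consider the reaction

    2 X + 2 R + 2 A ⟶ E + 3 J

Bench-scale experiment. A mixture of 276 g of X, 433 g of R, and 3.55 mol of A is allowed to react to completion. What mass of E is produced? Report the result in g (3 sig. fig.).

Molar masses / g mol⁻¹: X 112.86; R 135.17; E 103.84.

127 g

n(X) = 276.0 / 112.86 = 2.446 mol
n(R) = 433.0 / 135.17 = 3.203 mol
n(A) = 3.550 mol
n/ν → X: 1.223, R: 1.602, A: 1.775; X is limiting.
n(E) = (1/2) × 2.446 = 1.223 mol
mass = 1.223 × 103.84 = 127.0 g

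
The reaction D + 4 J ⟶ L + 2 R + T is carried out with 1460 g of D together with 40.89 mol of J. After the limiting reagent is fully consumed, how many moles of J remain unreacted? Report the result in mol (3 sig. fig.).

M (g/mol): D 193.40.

10.7 mol

n(D) = 1460 / 193.40 = 7.549 mol
n(J) = 40.89 mol
n/ν → D: 7.549, J: 10.22; D is limiting.
J consumed = (4/1) × 7.549 = 30.20 mol
J remaining = 40.89 − 30.20 = 10.69 mol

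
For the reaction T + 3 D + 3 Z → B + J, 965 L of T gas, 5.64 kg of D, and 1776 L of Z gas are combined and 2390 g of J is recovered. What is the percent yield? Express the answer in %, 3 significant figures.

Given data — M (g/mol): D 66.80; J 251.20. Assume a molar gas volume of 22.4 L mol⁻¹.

36.0 %

n(T) = 965.0 / 22.4 = 43.08 mol
n(D) = 5.640×1000 / 66.80 = 84.43 mol
n(Z) = 1776 / 22.4 = 79.29 mol
n/ν → T: 43.08, D: 28.14, Z: 26.43; Z is limiting.
theoretical n(J) = (1/3) × 79.29 = 26.43 mol → 6639 g
% yield = 2390 / 6639 × 100 = 36.00 %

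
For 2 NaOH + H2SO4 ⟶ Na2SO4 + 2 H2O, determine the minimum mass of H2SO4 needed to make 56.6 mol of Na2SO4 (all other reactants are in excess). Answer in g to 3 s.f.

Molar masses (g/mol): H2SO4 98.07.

n(Na2SO4) = 56.60 mol
n(H2SO4) = (1/1) × 56.60 = 56.60 mol
mass = 56.60 × 98.07 = 5551 g

5550 g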